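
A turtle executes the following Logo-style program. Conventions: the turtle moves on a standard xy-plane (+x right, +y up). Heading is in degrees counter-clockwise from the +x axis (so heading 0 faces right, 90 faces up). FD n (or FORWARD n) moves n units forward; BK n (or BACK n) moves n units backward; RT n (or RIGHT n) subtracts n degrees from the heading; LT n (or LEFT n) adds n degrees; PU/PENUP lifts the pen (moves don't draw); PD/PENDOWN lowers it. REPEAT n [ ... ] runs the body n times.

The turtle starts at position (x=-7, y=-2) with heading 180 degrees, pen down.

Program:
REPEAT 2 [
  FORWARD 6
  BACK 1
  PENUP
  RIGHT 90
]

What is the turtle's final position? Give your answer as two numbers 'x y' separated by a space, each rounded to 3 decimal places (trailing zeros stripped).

Executing turtle program step by step:
Start: pos=(-7,-2), heading=180, pen down
REPEAT 2 [
  -- iteration 1/2 --
  FD 6: (-7,-2) -> (-13,-2) [heading=180, draw]
  BK 1: (-13,-2) -> (-12,-2) [heading=180, draw]
  PU: pen up
  RT 90: heading 180 -> 90
  -- iteration 2/2 --
  FD 6: (-12,-2) -> (-12,4) [heading=90, move]
  BK 1: (-12,4) -> (-12,3) [heading=90, move]
  PU: pen up
  RT 90: heading 90 -> 0
]
Final: pos=(-12,3), heading=0, 2 segment(s) drawn

Answer: -12 3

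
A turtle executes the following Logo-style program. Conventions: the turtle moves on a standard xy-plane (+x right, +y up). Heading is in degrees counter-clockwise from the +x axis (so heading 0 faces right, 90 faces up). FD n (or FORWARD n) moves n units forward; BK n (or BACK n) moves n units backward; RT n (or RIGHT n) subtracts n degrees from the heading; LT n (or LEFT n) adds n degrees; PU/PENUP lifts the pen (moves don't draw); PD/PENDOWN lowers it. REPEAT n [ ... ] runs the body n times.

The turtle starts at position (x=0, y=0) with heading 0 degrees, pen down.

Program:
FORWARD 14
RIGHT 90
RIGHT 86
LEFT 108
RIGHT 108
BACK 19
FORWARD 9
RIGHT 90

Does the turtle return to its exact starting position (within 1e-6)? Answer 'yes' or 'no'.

Executing turtle program step by step:
Start: pos=(0,0), heading=0, pen down
FD 14: (0,0) -> (14,0) [heading=0, draw]
RT 90: heading 0 -> 270
RT 86: heading 270 -> 184
LT 108: heading 184 -> 292
RT 108: heading 292 -> 184
BK 19: (14,0) -> (32.954,1.325) [heading=184, draw]
FD 9: (32.954,1.325) -> (23.976,0.698) [heading=184, draw]
RT 90: heading 184 -> 94
Final: pos=(23.976,0.698), heading=94, 3 segment(s) drawn

Start position: (0, 0)
Final position: (23.976, 0.698)
Distance = 23.986; >= 1e-6 -> NOT closed

Answer: no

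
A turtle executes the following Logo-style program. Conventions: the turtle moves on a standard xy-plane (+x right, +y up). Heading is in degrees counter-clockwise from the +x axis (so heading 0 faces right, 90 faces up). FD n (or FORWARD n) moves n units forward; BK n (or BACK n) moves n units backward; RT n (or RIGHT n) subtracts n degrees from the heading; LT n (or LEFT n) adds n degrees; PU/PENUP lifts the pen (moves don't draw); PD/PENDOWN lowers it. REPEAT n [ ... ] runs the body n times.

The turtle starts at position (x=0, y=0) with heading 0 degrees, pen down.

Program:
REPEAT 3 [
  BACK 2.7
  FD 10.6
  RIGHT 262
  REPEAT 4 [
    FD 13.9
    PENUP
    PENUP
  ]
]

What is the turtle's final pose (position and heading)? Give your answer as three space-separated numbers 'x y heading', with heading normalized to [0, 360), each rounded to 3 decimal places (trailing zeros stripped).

Answer: -39.363 -5.414 294

Derivation:
Executing turtle program step by step:
Start: pos=(0,0), heading=0, pen down
REPEAT 3 [
  -- iteration 1/3 --
  BK 2.7: (0,0) -> (-2.7,0) [heading=0, draw]
  FD 10.6: (-2.7,0) -> (7.9,0) [heading=0, draw]
  RT 262: heading 0 -> 98
  REPEAT 4 [
    -- iteration 1/4 --
    FD 13.9: (7.9,0) -> (5.965,13.765) [heading=98, draw]
    PU: pen up
    PU: pen up
    -- iteration 2/4 --
    FD 13.9: (5.965,13.765) -> (4.031,27.529) [heading=98, move]
    PU: pen up
    PU: pen up
    -- iteration 3/4 --
    FD 13.9: (4.031,27.529) -> (2.096,41.294) [heading=98, move]
    PU: pen up
    PU: pen up
    -- iteration 4/4 --
    FD 13.9: (2.096,41.294) -> (0.162,55.059) [heading=98, move]
    PU: pen up
    PU: pen up
  ]
  -- iteration 2/3 --
  BK 2.7: (0.162,55.059) -> (0.538,52.385) [heading=98, move]
  FD 10.6: (0.538,52.385) -> (-0.937,62.882) [heading=98, move]
  RT 262: heading 98 -> 196
  REPEAT 4 [
    -- iteration 1/4 --
    FD 13.9: (-0.937,62.882) -> (-14.299,59.051) [heading=196, move]
    PU: pen up
    PU: pen up
    -- iteration 2/4 --
    FD 13.9: (-14.299,59.051) -> (-27.661,55.219) [heading=196, move]
    PU: pen up
    PU: pen up
    -- iteration 3/4 --
    FD 13.9: (-27.661,55.219) -> (-41.022,51.388) [heading=196, move]
    PU: pen up
    PU: pen up
    -- iteration 4/4 --
    FD 13.9: (-41.022,51.388) -> (-54.384,47.557) [heading=196, move]
    PU: pen up
    PU: pen up
  ]
  -- iteration 3/3 --
  BK 2.7: (-54.384,47.557) -> (-51.788,48.301) [heading=196, move]
  FD 10.6: (-51.788,48.301) -> (-61.978,45.379) [heading=196, move]
  RT 262: heading 196 -> 294
  REPEAT 4 [
    -- iteration 1/4 --
    FD 13.9: (-61.978,45.379) -> (-56.324,32.681) [heading=294, move]
    PU: pen up
    PU: pen up
    -- iteration 2/4 --
    FD 13.9: (-56.324,32.681) -> (-50.67,19.982) [heading=294, move]
    PU: pen up
    PU: pen up
    -- iteration 3/4 --
    FD 13.9: (-50.67,19.982) -> (-45.017,7.284) [heading=294, move]
    PU: pen up
    PU: pen up
    -- iteration 4/4 --
    FD 13.9: (-45.017,7.284) -> (-39.363,-5.414) [heading=294, move]
    PU: pen up
    PU: pen up
  ]
]
Final: pos=(-39.363,-5.414), heading=294, 3 segment(s) drawn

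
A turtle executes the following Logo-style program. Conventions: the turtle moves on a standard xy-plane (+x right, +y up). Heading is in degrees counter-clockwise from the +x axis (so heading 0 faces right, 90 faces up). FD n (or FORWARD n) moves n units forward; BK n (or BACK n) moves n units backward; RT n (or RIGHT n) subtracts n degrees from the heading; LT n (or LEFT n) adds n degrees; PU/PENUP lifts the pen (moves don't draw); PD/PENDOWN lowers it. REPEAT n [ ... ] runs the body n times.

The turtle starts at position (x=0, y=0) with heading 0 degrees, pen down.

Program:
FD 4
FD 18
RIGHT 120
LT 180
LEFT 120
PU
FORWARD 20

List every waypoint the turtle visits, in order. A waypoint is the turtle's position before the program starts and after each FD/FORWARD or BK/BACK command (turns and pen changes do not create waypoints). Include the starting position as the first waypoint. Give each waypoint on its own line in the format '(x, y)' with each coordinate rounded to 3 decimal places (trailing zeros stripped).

Answer: (0, 0)
(4, 0)
(22, 0)
(2, 0)

Derivation:
Executing turtle program step by step:
Start: pos=(0,0), heading=0, pen down
FD 4: (0,0) -> (4,0) [heading=0, draw]
FD 18: (4,0) -> (22,0) [heading=0, draw]
RT 120: heading 0 -> 240
LT 180: heading 240 -> 60
LT 120: heading 60 -> 180
PU: pen up
FD 20: (22,0) -> (2,0) [heading=180, move]
Final: pos=(2,0), heading=180, 2 segment(s) drawn
Waypoints (4 total):
(0, 0)
(4, 0)
(22, 0)
(2, 0)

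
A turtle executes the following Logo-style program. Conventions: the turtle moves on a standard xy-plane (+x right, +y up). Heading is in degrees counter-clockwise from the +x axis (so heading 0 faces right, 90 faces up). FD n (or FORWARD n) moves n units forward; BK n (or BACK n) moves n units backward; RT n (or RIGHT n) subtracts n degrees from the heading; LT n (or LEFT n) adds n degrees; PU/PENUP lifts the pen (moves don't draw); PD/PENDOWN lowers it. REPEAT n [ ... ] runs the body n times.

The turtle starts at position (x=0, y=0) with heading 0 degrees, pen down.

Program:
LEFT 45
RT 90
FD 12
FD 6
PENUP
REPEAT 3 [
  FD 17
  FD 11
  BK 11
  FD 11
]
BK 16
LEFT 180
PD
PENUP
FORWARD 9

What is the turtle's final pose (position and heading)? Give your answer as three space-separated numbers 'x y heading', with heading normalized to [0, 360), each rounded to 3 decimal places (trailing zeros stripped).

Executing turtle program step by step:
Start: pos=(0,0), heading=0, pen down
LT 45: heading 0 -> 45
RT 90: heading 45 -> 315
FD 12: (0,0) -> (8.485,-8.485) [heading=315, draw]
FD 6: (8.485,-8.485) -> (12.728,-12.728) [heading=315, draw]
PU: pen up
REPEAT 3 [
  -- iteration 1/3 --
  FD 17: (12.728,-12.728) -> (24.749,-24.749) [heading=315, move]
  FD 11: (24.749,-24.749) -> (32.527,-32.527) [heading=315, move]
  BK 11: (32.527,-32.527) -> (24.749,-24.749) [heading=315, move]
  FD 11: (24.749,-24.749) -> (32.527,-32.527) [heading=315, move]
  -- iteration 2/3 --
  FD 17: (32.527,-32.527) -> (44.548,-44.548) [heading=315, move]
  FD 11: (44.548,-44.548) -> (52.326,-52.326) [heading=315, move]
  BK 11: (52.326,-52.326) -> (44.548,-44.548) [heading=315, move]
  FD 11: (44.548,-44.548) -> (52.326,-52.326) [heading=315, move]
  -- iteration 3/3 --
  FD 17: (52.326,-52.326) -> (64.347,-64.347) [heading=315, move]
  FD 11: (64.347,-64.347) -> (72.125,-72.125) [heading=315, move]
  BK 11: (72.125,-72.125) -> (64.347,-64.347) [heading=315, move]
  FD 11: (64.347,-64.347) -> (72.125,-72.125) [heading=315, move]
]
BK 16: (72.125,-72.125) -> (60.811,-60.811) [heading=315, move]
LT 180: heading 315 -> 135
PD: pen down
PU: pen up
FD 9: (60.811,-60.811) -> (54.447,-54.447) [heading=135, move]
Final: pos=(54.447,-54.447), heading=135, 2 segment(s) drawn

Answer: 54.447 -54.447 135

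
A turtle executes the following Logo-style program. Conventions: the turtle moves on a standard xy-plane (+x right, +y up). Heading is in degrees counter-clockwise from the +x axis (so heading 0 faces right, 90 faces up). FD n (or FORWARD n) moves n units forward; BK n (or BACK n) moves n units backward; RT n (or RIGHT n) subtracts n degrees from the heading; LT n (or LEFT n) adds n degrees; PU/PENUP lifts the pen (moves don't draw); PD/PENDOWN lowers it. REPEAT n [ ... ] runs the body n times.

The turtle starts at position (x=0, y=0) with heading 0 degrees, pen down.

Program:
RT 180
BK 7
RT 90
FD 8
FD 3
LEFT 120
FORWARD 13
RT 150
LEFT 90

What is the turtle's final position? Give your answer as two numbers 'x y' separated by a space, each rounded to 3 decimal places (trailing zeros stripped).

Answer: -4.258 4.5

Derivation:
Executing turtle program step by step:
Start: pos=(0,0), heading=0, pen down
RT 180: heading 0 -> 180
BK 7: (0,0) -> (7,0) [heading=180, draw]
RT 90: heading 180 -> 90
FD 8: (7,0) -> (7,8) [heading=90, draw]
FD 3: (7,8) -> (7,11) [heading=90, draw]
LT 120: heading 90 -> 210
FD 13: (7,11) -> (-4.258,4.5) [heading=210, draw]
RT 150: heading 210 -> 60
LT 90: heading 60 -> 150
Final: pos=(-4.258,4.5), heading=150, 4 segment(s) drawn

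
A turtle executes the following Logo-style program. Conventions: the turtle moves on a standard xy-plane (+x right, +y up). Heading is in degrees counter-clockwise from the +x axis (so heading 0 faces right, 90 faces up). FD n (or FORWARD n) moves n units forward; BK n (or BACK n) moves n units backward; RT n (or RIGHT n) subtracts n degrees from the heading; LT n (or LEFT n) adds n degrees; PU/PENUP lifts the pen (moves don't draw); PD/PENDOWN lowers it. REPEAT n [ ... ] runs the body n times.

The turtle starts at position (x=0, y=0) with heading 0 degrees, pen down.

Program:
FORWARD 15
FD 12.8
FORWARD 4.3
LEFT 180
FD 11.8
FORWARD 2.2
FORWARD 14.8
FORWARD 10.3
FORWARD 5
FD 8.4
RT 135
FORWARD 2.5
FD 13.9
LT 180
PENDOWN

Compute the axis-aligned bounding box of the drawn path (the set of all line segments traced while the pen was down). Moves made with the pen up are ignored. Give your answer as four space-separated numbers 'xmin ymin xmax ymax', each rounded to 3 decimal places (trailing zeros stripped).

Executing turtle program step by step:
Start: pos=(0,0), heading=0, pen down
FD 15: (0,0) -> (15,0) [heading=0, draw]
FD 12.8: (15,0) -> (27.8,0) [heading=0, draw]
FD 4.3: (27.8,0) -> (32.1,0) [heading=0, draw]
LT 180: heading 0 -> 180
FD 11.8: (32.1,0) -> (20.3,0) [heading=180, draw]
FD 2.2: (20.3,0) -> (18.1,0) [heading=180, draw]
FD 14.8: (18.1,0) -> (3.3,0) [heading=180, draw]
FD 10.3: (3.3,0) -> (-7,0) [heading=180, draw]
FD 5: (-7,0) -> (-12,0) [heading=180, draw]
FD 8.4: (-12,0) -> (-20.4,0) [heading=180, draw]
RT 135: heading 180 -> 45
FD 2.5: (-20.4,0) -> (-18.632,1.768) [heading=45, draw]
FD 13.9: (-18.632,1.768) -> (-8.803,11.597) [heading=45, draw]
LT 180: heading 45 -> 225
PD: pen down
Final: pos=(-8.803,11.597), heading=225, 11 segment(s) drawn

Segment endpoints: x in {-20.4, -18.632, -12, -8.803, -7, 0, 3.3, 15, 18.1, 20.3, 27.8, 32.1}, y in {0, 0, 0, 0, 0, 0, 0, 1.768, 11.597}
xmin=-20.4, ymin=0, xmax=32.1, ymax=11.597

Answer: -20.4 0 32.1 11.597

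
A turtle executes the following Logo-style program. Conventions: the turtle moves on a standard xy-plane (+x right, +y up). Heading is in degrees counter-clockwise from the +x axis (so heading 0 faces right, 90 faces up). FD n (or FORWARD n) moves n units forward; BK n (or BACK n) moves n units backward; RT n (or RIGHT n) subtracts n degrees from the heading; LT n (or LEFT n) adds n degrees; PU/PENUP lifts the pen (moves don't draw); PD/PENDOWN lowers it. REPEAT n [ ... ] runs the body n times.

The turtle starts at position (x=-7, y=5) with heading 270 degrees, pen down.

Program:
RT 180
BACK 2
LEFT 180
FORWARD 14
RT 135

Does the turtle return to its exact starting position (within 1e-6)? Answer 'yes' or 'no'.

Answer: no

Derivation:
Executing turtle program step by step:
Start: pos=(-7,5), heading=270, pen down
RT 180: heading 270 -> 90
BK 2: (-7,5) -> (-7,3) [heading=90, draw]
LT 180: heading 90 -> 270
FD 14: (-7,3) -> (-7,-11) [heading=270, draw]
RT 135: heading 270 -> 135
Final: pos=(-7,-11), heading=135, 2 segment(s) drawn

Start position: (-7, 5)
Final position: (-7, -11)
Distance = 16; >= 1e-6 -> NOT closed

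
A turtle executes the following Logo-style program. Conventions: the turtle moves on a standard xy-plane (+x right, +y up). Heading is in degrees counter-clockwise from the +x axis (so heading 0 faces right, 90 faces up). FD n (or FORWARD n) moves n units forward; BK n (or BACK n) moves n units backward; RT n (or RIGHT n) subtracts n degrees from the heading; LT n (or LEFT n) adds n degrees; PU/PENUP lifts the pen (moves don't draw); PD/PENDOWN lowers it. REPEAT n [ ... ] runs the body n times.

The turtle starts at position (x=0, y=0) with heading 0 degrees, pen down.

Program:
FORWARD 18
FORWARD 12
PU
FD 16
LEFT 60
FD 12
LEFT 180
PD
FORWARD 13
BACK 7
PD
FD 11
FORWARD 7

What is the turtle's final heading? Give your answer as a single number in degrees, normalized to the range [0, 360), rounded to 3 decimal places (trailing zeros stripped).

Answer: 240

Derivation:
Executing turtle program step by step:
Start: pos=(0,0), heading=0, pen down
FD 18: (0,0) -> (18,0) [heading=0, draw]
FD 12: (18,0) -> (30,0) [heading=0, draw]
PU: pen up
FD 16: (30,0) -> (46,0) [heading=0, move]
LT 60: heading 0 -> 60
FD 12: (46,0) -> (52,10.392) [heading=60, move]
LT 180: heading 60 -> 240
PD: pen down
FD 13: (52,10.392) -> (45.5,-0.866) [heading=240, draw]
BK 7: (45.5,-0.866) -> (49,5.196) [heading=240, draw]
PD: pen down
FD 11: (49,5.196) -> (43.5,-4.33) [heading=240, draw]
FD 7: (43.5,-4.33) -> (40,-10.392) [heading=240, draw]
Final: pos=(40,-10.392), heading=240, 6 segment(s) drawn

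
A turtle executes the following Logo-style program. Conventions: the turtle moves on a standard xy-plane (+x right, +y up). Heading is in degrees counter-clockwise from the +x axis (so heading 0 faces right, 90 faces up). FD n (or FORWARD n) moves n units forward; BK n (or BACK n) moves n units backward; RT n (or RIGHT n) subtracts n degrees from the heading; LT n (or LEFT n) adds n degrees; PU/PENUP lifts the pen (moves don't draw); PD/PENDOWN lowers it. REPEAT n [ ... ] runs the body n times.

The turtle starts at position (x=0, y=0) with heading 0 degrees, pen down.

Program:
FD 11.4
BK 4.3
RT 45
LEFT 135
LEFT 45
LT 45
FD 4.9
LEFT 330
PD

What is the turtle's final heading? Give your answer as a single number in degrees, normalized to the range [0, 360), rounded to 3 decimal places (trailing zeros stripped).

Answer: 150

Derivation:
Executing turtle program step by step:
Start: pos=(0,0), heading=0, pen down
FD 11.4: (0,0) -> (11.4,0) [heading=0, draw]
BK 4.3: (11.4,0) -> (7.1,0) [heading=0, draw]
RT 45: heading 0 -> 315
LT 135: heading 315 -> 90
LT 45: heading 90 -> 135
LT 45: heading 135 -> 180
FD 4.9: (7.1,0) -> (2.2,0) [heading=180, draw]
LT 330: heading 180 -> 150
PD: pen down
Final: pos=(2.2,0), heading=150, 3 segment(s) drawn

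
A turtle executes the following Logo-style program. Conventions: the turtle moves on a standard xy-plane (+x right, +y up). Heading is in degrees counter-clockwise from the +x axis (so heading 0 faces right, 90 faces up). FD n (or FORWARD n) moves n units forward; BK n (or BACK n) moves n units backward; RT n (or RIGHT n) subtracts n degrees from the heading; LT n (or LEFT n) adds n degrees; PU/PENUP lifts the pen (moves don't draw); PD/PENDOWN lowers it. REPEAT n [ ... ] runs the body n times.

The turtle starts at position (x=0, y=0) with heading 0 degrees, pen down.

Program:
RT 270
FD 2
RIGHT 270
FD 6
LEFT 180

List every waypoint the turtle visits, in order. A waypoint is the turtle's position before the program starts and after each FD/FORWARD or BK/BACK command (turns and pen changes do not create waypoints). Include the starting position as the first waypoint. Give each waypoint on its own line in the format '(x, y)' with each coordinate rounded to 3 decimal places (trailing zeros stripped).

Answer: (0, 0)
(0, 2)
(-6, 2)

Derivation:
Executing turtle program step by step:
Start: pos=(0,0), heading=0, pen down
RT 270: heading 0 -> 90
FD 2: (0,0) -> (0,2) [heading=90, draw]
RT 270: heading 90 -> 180
FD 6: (0,2) -> (-6,2) [heading=180, draw]
LT 180: heading 180 -> 0
Final: pos=(-6,2), heading=0, 2 segment(s) drawn
Waypoints (3 total):
(0, 0)
(0, 2)
(-6, 2)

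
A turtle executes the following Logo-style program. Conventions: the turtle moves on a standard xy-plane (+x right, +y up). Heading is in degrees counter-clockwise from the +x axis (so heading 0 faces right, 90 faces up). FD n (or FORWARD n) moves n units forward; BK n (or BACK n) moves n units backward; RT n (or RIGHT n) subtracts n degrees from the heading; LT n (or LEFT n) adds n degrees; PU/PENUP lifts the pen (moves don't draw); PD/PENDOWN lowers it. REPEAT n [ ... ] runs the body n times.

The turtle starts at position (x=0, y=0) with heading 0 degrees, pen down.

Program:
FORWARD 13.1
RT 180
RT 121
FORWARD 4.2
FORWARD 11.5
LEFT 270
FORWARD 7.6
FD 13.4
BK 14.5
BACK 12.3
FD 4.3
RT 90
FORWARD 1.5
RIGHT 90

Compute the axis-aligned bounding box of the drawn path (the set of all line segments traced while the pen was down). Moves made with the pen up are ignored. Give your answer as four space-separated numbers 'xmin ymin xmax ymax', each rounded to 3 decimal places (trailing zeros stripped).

Answer: 0 0 39.187 16.445

Derivation:
Executing turtle program step by step:
Start: pos=(0,0), heading=0, pen down
FD 13.1: (0,0) -> (13.1,0) [heading=0, draw]
RT 180: heading 0 -> 180
RT 121: heading 180 -> 59
FD 4.2: (13.1,0) -> (15.263,3.6) [heading=59, draw]
FD 11.5: (15.263,3.6) -> (21.186,13.458) [heading=59, draw]
LT 270: heading 59 -> 329
FD 7.6: (21.186,13.458) -> (27.701,9.543) [heading=329, draw]
FD 13.4: (27.701,9.543) -> (39.187,2.642) [heading=329, draw]
BK 14.5: (39.187,2.642) -> (26.758,10.11) [heading=329, draw]
BK 12.3: (26.758,10.11) -> (16.215,16.445) [heading=329, draw]
FD 4.3: (16.215,16.445) -> (19.9,14.23) [heading=329, draw]
RT 90: heading 329 -> 239
FD 1.5: (19.9,14.23) -> (19.128,12.944) [heading=239, draw]
RT 90: heading 239 -> 149
Final: pos=(19.128,12.944), heading=149, 9 segment(s) drawn

Segment endpoints: x in {0, 13.1, 15.263, 16.215, 19.128, 19.9, 21.186, 26.758, 27.701, 39.187}, y in {0, 2.642, 3.6, 9.543, 10.11, 12.944, 13.458, 14.23, 16.445}
xmin=0, ymin=0, xmax=39.187, ymax=16.445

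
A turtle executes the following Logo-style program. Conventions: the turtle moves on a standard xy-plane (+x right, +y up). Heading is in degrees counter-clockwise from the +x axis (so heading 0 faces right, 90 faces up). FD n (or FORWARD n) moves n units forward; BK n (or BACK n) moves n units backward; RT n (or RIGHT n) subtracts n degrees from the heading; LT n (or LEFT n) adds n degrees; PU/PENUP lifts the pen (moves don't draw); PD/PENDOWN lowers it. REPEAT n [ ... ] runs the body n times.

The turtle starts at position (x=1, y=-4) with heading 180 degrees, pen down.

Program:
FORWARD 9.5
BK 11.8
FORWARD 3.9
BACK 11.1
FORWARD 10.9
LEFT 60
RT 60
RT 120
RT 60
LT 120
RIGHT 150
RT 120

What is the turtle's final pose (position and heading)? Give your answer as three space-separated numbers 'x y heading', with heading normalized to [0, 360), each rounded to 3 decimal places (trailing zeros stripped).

Executing turtle program step by step:
Start: pos=(1,-4), heading=180, pen down
FD 9.5: (1,-4) -> (-8.5,-4) [heading=180, draw]
BK 11.8: (-8.5,-4) -> (3.3,-4) [heading=180, draw]
FD 3.9: (3.3,-4) -> (-0.6,-4) [heading=180, draw]
BK 11.1: (-0.6,-4) -> (10.5,-4) [heading=180, draw]
FD 10.9: (10.5,-4) -> (-0.4,-4) [heading=180, draw]
LT 60: heading 180 -> 240
RT 60: heading 240 -> 180
RT 120: heading 180 -> 60
RT 60: heading 60 -> 0
LT 120: heading 0 -> 120
RT 150: heading 120 -> 330
RT 120: heading 330 -> 210
Final: pos=(-0.4,-4), heading=210, 5 segment(s) drawn

Answer: -0.4 -4 210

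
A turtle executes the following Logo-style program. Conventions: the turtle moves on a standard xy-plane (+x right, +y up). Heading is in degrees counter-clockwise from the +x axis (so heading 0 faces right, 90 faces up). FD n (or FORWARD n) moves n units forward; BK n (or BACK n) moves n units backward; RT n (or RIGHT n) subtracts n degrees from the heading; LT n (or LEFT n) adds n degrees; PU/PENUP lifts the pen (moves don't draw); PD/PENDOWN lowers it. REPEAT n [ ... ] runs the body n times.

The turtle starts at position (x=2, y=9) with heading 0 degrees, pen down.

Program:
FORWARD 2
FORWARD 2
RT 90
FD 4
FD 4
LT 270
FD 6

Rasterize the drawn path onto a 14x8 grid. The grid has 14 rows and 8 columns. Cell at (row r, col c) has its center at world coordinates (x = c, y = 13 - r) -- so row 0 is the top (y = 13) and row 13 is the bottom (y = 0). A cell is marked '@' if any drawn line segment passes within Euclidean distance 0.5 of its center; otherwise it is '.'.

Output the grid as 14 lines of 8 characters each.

Answer: ........
........
........
........
..@@@@@.
......@.
......@.
......@.
......@.
......@.
......@.
......@.
@@@@@@@.
........

Derivation:
Segment 0: (2,9) -> (4,9)
Segment 1: (4,9) -> (6,9)
Segment 2: (6,9) -> (6,5)
Segment 3: (6,5) -> (6,1)
Segment 4: (6,1) -> (0,1)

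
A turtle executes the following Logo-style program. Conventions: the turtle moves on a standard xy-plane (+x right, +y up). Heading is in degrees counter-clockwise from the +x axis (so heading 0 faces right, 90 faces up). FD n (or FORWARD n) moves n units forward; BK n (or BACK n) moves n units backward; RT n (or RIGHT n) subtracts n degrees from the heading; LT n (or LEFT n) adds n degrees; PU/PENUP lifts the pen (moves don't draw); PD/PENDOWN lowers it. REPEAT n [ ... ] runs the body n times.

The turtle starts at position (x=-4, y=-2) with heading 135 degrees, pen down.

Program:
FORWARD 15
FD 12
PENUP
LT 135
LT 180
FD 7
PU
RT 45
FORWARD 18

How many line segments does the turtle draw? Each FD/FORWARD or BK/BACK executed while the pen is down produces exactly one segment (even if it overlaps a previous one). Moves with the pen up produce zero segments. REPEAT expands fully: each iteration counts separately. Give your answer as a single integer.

Executing turtle program step by step:
Start: pos=(-4,-2), heading=135, pen down
FD 15: (-4,-2) -> (-14.607,8.607) [heading=135, draw]
FD 12: (-14.607,8.607) -> (-23.092,17.092) [heading=135, draw]
PU: pen up
LT 135: heading 135 -> 270
LT 180: heading 270 -> 90
FD 7: (-23.092,17.092) -> (-23.092,24.092) [heading=90, move]
PU: pen up
RT 45: heading 90 -> 45
FD 18: (-23.092,24.092) -> (-10.364,36.82) [heading=45, move]
Final: pos=(-10.364,36.82), heading=45, 2 segment(s) drawn
Segments drawn: 2

Answer: 2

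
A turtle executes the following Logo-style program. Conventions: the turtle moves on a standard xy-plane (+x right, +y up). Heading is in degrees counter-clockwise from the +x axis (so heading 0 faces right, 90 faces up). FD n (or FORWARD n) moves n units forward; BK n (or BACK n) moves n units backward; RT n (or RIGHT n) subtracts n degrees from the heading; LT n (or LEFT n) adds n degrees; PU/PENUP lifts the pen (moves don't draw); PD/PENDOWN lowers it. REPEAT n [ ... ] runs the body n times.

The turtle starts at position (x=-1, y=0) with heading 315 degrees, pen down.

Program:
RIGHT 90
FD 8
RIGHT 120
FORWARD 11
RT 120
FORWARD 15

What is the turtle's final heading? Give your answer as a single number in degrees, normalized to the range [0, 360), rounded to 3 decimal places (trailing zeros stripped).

Executing turtle program step by step:
Start: pos=(-1,0), heading=315, pen down
RT 90: heading 315 -> 225
FD 8: (-1,0) -> (-6.657,-5.657) [heading=225, draw]
RT 120: heading 225 -> 105
FD 11: (-6.657,-5.657) -> (-9.504,4.968) [heading=105, draw]
RT 120: heading 105 -> 345
FD 15: (-9.504,4.968) -> (4.985,1.086) [heading=345, draw]
Final: pos=(4.985,1.086), heading=345, 3 segment(s) drawn

Answer: 345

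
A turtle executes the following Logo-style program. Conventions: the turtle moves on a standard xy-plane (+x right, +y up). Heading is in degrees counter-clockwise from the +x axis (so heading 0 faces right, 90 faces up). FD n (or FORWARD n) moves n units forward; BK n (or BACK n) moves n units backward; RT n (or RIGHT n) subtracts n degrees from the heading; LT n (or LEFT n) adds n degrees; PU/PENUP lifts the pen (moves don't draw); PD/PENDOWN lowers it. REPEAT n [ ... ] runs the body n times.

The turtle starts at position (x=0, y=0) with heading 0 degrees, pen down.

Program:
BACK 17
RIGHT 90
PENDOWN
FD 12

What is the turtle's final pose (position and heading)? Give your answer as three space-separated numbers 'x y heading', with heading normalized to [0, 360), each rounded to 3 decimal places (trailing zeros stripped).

Executing turtle program step by step:
Start: pos=(0,0), heading=0, pen down
BK 17: (0,0) -> (-17,0) [heading=0, draw]
RT 90: heading 0 -> 270
PD: pen down
FD 12: (-17,0) -> (-17,-12) [heading=270, draw]
Final: pos=(-17,-12), heading=270, 2 segment(s) drawn

Answer: -17 -12 270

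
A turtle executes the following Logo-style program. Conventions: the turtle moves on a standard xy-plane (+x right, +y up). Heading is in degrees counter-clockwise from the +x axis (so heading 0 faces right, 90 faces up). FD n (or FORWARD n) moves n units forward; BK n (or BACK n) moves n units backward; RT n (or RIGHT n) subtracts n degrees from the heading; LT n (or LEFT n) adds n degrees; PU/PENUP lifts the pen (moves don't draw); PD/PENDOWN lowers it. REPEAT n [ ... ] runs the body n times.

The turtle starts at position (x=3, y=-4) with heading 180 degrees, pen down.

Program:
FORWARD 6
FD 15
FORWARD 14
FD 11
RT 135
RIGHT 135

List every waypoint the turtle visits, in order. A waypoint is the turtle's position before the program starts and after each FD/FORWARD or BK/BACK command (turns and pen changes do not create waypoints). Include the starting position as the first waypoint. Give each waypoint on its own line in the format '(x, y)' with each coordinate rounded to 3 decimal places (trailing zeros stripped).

Answer: (3, -4)
(-3, -4)
(-18, -4)
(-32, -4)
(-43, -4)

Derivation:
Executing turtle program step by step:
Start: pos=(3,-4), heading=180, pen down
FD 6: (3,-4) -> (-3,-4) [heading=180, draw]
FD 15: (-3,-4) -> (-18,-4) [heading=180, draw]
FD 14: (-18,-4) -> (-32,-4) [heading=180, draw]
FD 11: (-32,-4) -> (-43,-4) [heading=180, draw]
RT 135: heading 180 -> 45
RT 135: heading 45 -> 270
Final: pos=(-43,-4), heading=270, 4 segment(s) drawn
Waypoints (5 total):
(3, -4)
(-3, -4)
(-18, -4)
(-32, -4)
(-43, -4)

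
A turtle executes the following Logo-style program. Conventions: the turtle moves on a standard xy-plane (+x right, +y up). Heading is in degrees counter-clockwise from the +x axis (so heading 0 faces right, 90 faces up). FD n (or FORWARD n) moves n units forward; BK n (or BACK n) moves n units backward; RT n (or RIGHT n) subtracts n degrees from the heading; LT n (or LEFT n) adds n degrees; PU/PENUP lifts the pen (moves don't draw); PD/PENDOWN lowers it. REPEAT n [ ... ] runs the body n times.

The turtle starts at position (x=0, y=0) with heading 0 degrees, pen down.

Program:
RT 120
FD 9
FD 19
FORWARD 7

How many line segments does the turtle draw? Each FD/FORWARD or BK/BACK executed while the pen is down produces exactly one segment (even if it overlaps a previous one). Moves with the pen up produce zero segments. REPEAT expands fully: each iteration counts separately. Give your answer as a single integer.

Executing turtle program step by step:
Start: pos=(0,0), heading=0, pen down
RT 120: heading 0 -> 240
FD 9: (0,0) -> (-4.5,-7.794) [heading=240, draw]
FD 19: (-4.5,-7.794) -> (-14,-24.249) [heading=240, draw]
FD 7: (-14,-24.249) -> (-17.5,-30.311) [heading=240, draw]
Final: pos=(-17.5,-30.311), heading=240, 3 segment(s) drawn
Segments drawn: 3

Answer: 3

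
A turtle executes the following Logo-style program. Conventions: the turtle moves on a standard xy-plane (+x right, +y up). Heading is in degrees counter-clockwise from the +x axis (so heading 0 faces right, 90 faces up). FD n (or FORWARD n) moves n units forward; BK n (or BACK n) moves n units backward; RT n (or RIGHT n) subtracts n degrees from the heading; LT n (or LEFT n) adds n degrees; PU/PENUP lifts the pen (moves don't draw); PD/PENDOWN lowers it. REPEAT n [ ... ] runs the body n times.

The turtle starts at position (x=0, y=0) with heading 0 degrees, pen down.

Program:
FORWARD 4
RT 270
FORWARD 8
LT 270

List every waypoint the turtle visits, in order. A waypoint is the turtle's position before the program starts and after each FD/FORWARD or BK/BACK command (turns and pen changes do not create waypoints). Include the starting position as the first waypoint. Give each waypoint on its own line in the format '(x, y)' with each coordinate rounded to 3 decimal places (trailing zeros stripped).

Answer: (0, 0)
(4, 0)
(4, 8)

Derivation:
Executing turtle program step by step:
Start: pos=(0,0), heading=0, pen down
FD 4: (0,0) -> (4,0) [heading=0, draw]
RT 270: heading 0 -> 90
FD 8: (4,0) -> (4,8) [heading=90, draw]
LT 270: heading 90 -> 0
Final: pos=(4,8), heading=0, 2 segment(s) drawn
Waypoints (3 total):
(0, 0)
(4, 0)
(4, 8)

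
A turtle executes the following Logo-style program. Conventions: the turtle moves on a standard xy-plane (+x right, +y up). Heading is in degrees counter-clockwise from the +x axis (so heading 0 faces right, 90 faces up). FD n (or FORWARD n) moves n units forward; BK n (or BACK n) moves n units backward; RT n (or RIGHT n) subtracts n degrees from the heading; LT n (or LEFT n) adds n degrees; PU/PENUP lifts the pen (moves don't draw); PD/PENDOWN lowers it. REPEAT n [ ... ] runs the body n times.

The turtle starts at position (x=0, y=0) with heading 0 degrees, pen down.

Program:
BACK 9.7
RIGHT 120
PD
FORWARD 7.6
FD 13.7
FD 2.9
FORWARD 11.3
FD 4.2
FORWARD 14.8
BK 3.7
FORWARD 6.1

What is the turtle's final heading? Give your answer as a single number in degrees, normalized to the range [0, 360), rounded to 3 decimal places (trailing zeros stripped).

Executing turtle program step by step:
Start: pos=(0,0), heading=0, pen down
BK 9.7: (0,0) -> (-9.7,0) [heading=0, draw]
RT 120: heading 0 -> 240
PD: pen down
FD 7.6: (-9.7,0) -> (-13.5,-6.582) [heading=240, draw]
FD 13.7: (-13.5,-6.582) -> (-20.35,-18.446) [heading=240, draw]
FD 2.9: (-20.35,-18.446) -> (-21.8,-20.958) [heading=240, draw]
FD 11.3: (-21.8,-20.958) -> (-27.45,-30.744) [heading=240, draw]
FD 4.2: (-27.45,-30.744) -> (-29.55,-34.381) [heading=240, draw]
FD 14.8: (-29.55,-34.381) -> (-36.95,-47.198) [heading=240, draw]
BK 3.7: (-36.95,-47.198) -> (-35.1,-43.994) [heading=240, draw]
FD 6.1: (-35.1,-43.994) -> (-38.15,-49.277) [heading=240, draw]
Final: pos=(-38.15,-49.277), heading=240, 9 segment(s) drawn

Answer: 240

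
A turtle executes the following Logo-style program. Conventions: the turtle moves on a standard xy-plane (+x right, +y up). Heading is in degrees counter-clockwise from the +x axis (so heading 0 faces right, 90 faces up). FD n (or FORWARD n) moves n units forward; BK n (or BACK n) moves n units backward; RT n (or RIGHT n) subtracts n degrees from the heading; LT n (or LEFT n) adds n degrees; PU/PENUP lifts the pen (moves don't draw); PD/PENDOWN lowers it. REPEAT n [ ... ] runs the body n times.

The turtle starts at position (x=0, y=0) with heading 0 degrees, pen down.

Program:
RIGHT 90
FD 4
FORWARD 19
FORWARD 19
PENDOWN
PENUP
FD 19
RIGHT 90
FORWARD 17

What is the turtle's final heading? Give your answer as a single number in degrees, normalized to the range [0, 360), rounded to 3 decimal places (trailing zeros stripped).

Executing turtle program step by step:
Start: pos=(0,0), heading=0, pen down
RT 90: heading 0 -> 270
FD 4: (0,0) -> (0,-4) [heading=270, draw]
FD 19: (0,-4) -> (0,-23) [heading=270, draw]
FD 19: (0,-23) -> (0,-42) [heading=270, draw]
PD: pen down
PU: pen up
FD 19: (0,-42) -> (0,-61) [heading=270, move]
RT 90: heading 270 -> 180
FD 17: (0,-61) -> (-17,-61) [heading=180, move]
Final: pos=(-17,-61), heading=180, 3 segment(s) drawn

Answer: 180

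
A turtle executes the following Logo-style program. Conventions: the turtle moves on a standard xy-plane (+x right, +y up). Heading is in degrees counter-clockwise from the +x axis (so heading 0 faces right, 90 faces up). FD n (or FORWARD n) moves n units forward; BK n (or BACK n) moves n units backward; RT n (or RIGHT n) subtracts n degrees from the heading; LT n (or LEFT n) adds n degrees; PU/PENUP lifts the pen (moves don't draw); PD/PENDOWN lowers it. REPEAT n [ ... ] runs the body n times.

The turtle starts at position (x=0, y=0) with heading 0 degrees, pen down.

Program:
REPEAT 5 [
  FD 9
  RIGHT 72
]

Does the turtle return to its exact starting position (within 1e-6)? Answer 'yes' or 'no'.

Executing turtle program step by step:
Start: pos=(0,0), heading=0, pen down
REPEAT 5 [
  -- iteration 1/5 --
  FD 9: (0,0) -> (9,0) [heading=0, draw]
  RT 72: heading 0 -> 288
  -- iteration 2/5 --
  FD 9: (9,0) -> (11.781,-8.56) [heading=288, draw]
  RT 72: heading 288 -> 216
  -- iteration 3/5 --
  FD 9: (11.781,-8.56) -> (4.5,-13.85) [heading=216, draw]
  RT 72: heading 216 -> 144
  -- iteration 4/5 --
  FD 9: (4.5,-13.85) -> (-2.781,-8.56) [heading=144, draw]
  RT 72: heading 144 -> 72
  -- iteration 5/5 --
  FD 9: (-2.781,-8.56) -> (0,0) [heading=72, draw]
  RT 72: heading 72 -> 0
]
Final: pos=(0,0), heading=0, 5 segment(s) drawn

Start position: (0, 0)
Final position: (0, 0)
Distance = 0; < 1e-6 -> CLOSED

Answer: yes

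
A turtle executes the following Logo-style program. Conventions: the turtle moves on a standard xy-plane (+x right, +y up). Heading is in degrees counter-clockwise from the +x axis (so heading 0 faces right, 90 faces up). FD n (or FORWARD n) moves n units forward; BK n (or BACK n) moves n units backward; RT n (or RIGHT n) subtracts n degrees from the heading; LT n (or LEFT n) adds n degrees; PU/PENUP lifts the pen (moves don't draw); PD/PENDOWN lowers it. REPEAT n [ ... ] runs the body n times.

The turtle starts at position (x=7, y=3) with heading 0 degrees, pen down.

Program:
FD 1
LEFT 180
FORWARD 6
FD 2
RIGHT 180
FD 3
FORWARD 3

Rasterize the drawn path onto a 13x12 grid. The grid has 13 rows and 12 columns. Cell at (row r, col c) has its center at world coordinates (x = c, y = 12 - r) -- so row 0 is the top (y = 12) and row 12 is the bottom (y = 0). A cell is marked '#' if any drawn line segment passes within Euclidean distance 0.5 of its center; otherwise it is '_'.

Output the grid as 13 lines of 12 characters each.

Answer: ____________
____________
____________
____________
____________
____________
____________
____________
____________
#########___
____________
____________
____________

Derivation:
Segment 0: (7,3) -> (8,3)
Segment 1: (8,3) -> (2,3)
Segment 2: (2,3) -> (0,3)
Segment 3: (0,3) -> (3,3)
Segment 4: (3,3) -> (6,3)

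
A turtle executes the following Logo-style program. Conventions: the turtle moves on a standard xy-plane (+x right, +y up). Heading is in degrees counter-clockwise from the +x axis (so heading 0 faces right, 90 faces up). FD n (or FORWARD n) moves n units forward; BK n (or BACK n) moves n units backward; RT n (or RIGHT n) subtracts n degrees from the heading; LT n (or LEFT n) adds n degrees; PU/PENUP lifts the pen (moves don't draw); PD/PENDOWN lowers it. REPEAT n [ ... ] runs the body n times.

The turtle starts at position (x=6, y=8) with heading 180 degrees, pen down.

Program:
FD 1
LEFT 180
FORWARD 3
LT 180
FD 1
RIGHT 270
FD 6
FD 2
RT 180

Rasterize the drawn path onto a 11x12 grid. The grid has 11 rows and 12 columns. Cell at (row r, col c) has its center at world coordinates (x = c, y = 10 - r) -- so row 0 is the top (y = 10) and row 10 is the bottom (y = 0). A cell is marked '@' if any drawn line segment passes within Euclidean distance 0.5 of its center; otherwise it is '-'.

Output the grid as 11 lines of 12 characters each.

Answer: ------------
------------
-----@@@@---
-------@----
-------@----
-------@----
-------@----
-------@----
-------@----
-------@----
-------@----

Derivation:
Segment 0: (6,8) -> (5,8)
Segment 1: (5,8) -> (8,8)
Segment 2: (8,8) -> (7,8)
Segment 3: (7,8) -> (7,2)
Segment 4: (7,2) -> (7,-0)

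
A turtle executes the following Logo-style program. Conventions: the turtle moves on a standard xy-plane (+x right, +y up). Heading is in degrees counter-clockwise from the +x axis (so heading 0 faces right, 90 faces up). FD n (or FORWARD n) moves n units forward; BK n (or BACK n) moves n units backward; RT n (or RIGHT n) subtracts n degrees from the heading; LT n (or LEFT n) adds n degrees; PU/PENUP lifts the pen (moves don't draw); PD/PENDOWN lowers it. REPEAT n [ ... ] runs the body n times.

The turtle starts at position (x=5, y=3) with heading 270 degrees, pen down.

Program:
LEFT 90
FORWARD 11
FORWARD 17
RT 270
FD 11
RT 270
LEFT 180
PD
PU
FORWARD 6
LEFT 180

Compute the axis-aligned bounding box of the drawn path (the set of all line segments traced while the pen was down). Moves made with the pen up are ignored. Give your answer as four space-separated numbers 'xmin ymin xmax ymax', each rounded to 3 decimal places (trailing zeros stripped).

Answer: 5 3 33 14

Derivation:
Executing turtle program step by step:
Start: pos=(5,3), heading=270, pen down
LT 90: heading 270 -> 0
FD 11: (5,3) -> (16,3) [heading=0, draw]
FD 17: (16,3) -> (33,3) [heading=0, draw]
RT 270: heading 0 -> 90
FD 11: (33,3) -> (33,14) [heading=90, draw]
RT 270: heading 90 -> 180
LT 180: heading 180 -> 0
PD: pen down
PU: pen up
FD 6: (33,14) -> (39,14) [heading=0, move]
LT 180: heading 0 -> 180
Final: pos=(39,14), heading=180, 3 segment(s) drawn

Segment endpoints: x in {5, 16, 33}, y in {3, 3, 3, 14}
xmin=5, ymin=3, xmax=33, ymax=14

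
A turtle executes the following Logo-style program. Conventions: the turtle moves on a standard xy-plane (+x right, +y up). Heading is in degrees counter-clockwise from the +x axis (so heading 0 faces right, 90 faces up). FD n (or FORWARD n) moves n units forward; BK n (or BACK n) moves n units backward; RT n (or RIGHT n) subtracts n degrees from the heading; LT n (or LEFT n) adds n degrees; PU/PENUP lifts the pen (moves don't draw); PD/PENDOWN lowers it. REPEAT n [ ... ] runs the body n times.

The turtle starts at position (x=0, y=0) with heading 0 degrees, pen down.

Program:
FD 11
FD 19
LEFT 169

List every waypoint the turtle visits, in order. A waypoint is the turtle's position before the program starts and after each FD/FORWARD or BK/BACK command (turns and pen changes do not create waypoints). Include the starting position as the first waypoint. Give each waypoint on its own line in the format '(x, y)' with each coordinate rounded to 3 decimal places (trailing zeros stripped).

Answer: (0, 0)
(11, 0)
(30, 0)

Derivation:
Executing turtle program step by step:
Start: pos=(0,0), heading=0, pen down
FD 11: (0,0) -> (11,0) [heading=0, draw]
FD 19: (11,0) -> (30,0) [heading=0, draw]
LT 169: heading 0 -> 169
Final: pos=(30,0), heading=169, 2 segment(s) drawn
Waypoints (3 total):
(0, 0)
(11, 0)
(30, 0)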